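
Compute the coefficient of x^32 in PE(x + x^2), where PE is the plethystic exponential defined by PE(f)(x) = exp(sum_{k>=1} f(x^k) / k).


With f(x) = x + x^2, the exponent is sum_{k>=1} (x^k + x^(2k)) / k = -ln(1 - x) - ln(1 - x^2). Exponentiating:
PE(x + x^2) = 1 / ((1 - x)(1 - x^2)).
This is the generating function for partitions of n into parts of size 1 or 2. The number of 2's can be any j in 0..16, and the rest are 1's, so
[x^32] = floor(32/2) + 1 = 17.

17


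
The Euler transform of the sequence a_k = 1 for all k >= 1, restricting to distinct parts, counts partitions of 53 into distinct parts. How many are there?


Partitions of 53 into distinct parts can be computed via generating function.
Product (1+x)(1+x^2)(1+x^3)...
The coefficient of x^53 = 5120

5120


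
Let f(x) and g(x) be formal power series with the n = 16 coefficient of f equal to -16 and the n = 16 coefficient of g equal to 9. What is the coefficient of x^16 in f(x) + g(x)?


Addition of formal power series is termwise.
The coefficient of x^16 in f + g = -16 + 9
= -7

-7


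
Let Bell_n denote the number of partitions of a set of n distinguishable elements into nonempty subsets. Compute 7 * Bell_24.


Bell_24 can be computed from the Bell triangle or from Dobinski's identity Bell_n = (1/e) * sum_{k>=0} k^n / k!.
Computing Bell_24 = 445958869294805289.
Then 7 * 445958869294805289 = 3121712085063637023.

3121712085063637023


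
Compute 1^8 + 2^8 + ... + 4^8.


This power sum has a closed form given by Faulhaber's formula
sum_{k=1}^{m} k^p = (1 / (p + 1)) * sum_{j=0}^{p} C(p + 1, j) B_j m^(p + 1 - j),
but for small m direct computation is fastest:
1 + 256 + 6561 + 65536 = 72354.

72354


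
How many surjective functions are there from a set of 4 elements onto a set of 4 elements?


By inclusion-exclusion on which target elements are missed, the number of surjections from an n-set onto a k-set is
surj(n, k) = sum_{j=0}^{k} (-1)^j C(k, j) (k - j)^n.
Equivalently surj(n, k) = k! * S(n, k), where S(n, k) is the Stirling number of the second kind.
For n = 4, k = 4:
S(4, 4) = 1, so
surj = 4! * 1 = 24 * 1 = 24.

24


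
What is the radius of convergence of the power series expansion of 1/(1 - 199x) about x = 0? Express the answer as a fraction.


Expanding 1/(1 - 199x) = sum_{k>=0} 199^k x^k, the series converges when |199x| < 1, i.e., |x| < 1/199.
So the radius of convergence is 1/199 = 1/199.

1/199


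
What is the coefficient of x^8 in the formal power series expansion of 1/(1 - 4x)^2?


The general identity 1/(1 - c x)^r = sum_{k>=0} c^k C(k + r - 1, r - 1) x^k follows by substituting y = c x into 1/(1 - y)^r = sum_{k>=0} C(k + r - 1, r - 1) y^k.
For c = 4, r = 2, k = 8:
4^8 * C(9, 1) = 65536 * 9 = 589824.

589824


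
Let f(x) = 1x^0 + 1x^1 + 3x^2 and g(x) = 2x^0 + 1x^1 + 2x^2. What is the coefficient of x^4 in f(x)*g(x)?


Cauchy product at x^4:
3*2
= 6

6


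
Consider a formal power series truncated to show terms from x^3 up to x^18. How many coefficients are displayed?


From x^3 to x^18 inclusive, the count is 18 - 3 + 1 = 16.

16


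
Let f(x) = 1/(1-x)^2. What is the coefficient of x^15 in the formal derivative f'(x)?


Differentiate: d/dx [ 1/(1-x)^r ] = r / (1-x)^(r+1).
Here r = 2, so f'(x) = 2 / (1-x)^3.
The expansion of 1/(1-x)^(r+1) has coefficient of x^n equal to C(n+r, r).
So the coefficient of x^15 in f'(x) is
2 * C(17, 2) = 2 * 136 = 272

272


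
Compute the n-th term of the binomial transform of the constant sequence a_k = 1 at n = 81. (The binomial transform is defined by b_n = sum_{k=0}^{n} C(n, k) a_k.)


With a_k = 1 for all k, b_n = sum_{k=0}^{n} C(n, k) = 2^n by the binomial theorem.
For n = 81: 2^81 = 2417851639229258349412352.

2417851639229258349412352


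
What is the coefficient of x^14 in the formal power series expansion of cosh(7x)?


The Maclaurin series is cosh(t) = sum_{m>=0} t^(2m) / (2m)!, so substituting t = 7x, only even powers of x are nonzero, with coefficient of x^(2m) equal to 7^(2m) / (2m)!.
For x^14 the coefficient is 7^14/14! = 678223072849/87178291200 = 13841287201/1779148800.

13841287201/1779148800


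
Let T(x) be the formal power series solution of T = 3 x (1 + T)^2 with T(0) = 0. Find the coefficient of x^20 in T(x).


Apply the Lagrange inversion formula: if T = 3 x * phi(T) with phi(t) = (1 + t)^2, then [x^n] T = 3^n * (1/n) [t^(n-1)] phi(t)^n = 3^n * (1/n) [t^(n-1)] (1 + t)^(2n) = 3^n * (1/n) C(2n, n-1).
Using the identity C(2n, n-1) = C(2n, n) * n / (n+1), the unscaled factor equals C(2n, n) / (n+1) = C_n, the n-th Catalan number.
For n = 20: C_20 = C(40, 20) / 21 = 137846528820/21 = 6564120420.
With the 3^20 = 3486784401 factor, the coefficient is 3486784401 * 6564120420 = 22887672686741568420.

22887672686741568420


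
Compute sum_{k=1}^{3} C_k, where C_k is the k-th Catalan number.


C_1 through C_3: 1, 2, 5
Sum = 1 + 2 + 5
= 8

8


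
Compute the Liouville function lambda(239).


The Liouville function is lambda(k) = (-1)^Omega(k), where Omega(k) counts the prime factors of k with multiplicity.
Factoring: 239 = 239, so Omega(239) = 1.
lambda(239) = (-1)^1 = -1.

-1


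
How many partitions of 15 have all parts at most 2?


Using the generating function (1-x)^(-1)(1-x^2)^(-1),
the coefficient of x^15 counts these restricted partitions.
Result = 8

8


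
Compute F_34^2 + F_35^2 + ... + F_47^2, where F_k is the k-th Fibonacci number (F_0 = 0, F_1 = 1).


There is a standard identity sum_{k=0}^{N} F_k^2 = F_N * F_{N+1} (proved inductively from the telescoping relation F_k^2 = F_k F_{k+1} - F_{k-1} F_k). Then
sum_{k=34}^{47} F_k^2 = F_47 F_48 - F_33 F_34.
Computing: F_47 = 2971215073, F_48 = 4807526976, F_33 = 3524578, F_34 = 5702887.
Sum = 2971215073 * 4807526976 - 3524578 * 5702887 = 14284176514675252562.

14284176514675252562


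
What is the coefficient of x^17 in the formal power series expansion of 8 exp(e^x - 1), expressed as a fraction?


exp(e^x - 1) is the exponential generating function for the Bell numbers Bell_k: exp(e^x - 1) = sum_{k>=0} Bell_k x^k / k!.
So the coefficient of x^17 in 8 exp(e^x - 1) is 8 Bell_17 / 17!.
Computing: Bell_17 = 82864869804 and 17! = 355687428096000, giving
8 * 82864869804/355687428096000 = 255755771/137225088000.

255755771/137225088000


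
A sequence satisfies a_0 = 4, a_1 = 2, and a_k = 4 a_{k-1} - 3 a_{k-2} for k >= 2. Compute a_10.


The characteristic equation is t^2 - 4 t + 3 = 0, with roots r_1 = 3 and r_2 = 1 (so c_1 = r_1 + r_2, c_2 = -r_1 r_2 as required).
One can use the closed form a_n = A r_1^n + B r_2^n, but direct iteration is more reliable:
a_0 = 4, a_1 = 2, a_2 = -4, a_3 = -22, a_4 = -76, a_5 = -238, a_6 = -724, a_7 = -2182, a_8 = -6556, a_9 = -19678, a_10 = -59044.
So a_10 = -59044.

-59044


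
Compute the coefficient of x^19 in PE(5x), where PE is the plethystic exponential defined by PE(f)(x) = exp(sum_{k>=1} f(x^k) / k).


With f(x) = 5x, the exponent is sum_{k>=1} 5 x^k / k = 5 * (-ln(1 - x)). Exponentiating:
PE(5x) = exp(-5 ln(1 - x)) = 1/(1 - x)^5.
By the negative binomial expansion, [x^n] 1/(1 - x)^5 = C(n + 4, 4).
For n = 19: C(23, 4) = 8855.

8855


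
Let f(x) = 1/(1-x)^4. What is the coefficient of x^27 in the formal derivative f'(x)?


Differentiate: d/dx [ 1/(1-x)^r ] = r / (1-x)^(r+1).
Here r = 4, so f'(x) = 4 / (1-x)^5.
The expansion of 1/(1-x)^(r+1) has coefficient of x^n equal to C(n+r, r).
So the coefficient of x^27 in f'(x) is
4 * C(31, 4) = 4 * 31465 = 125860

125860


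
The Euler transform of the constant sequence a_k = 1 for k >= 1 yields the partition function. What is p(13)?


The Euler transform converts the sequence a_k = 1 into the number of integer partitions.
Using the recurrence or dynamic programming:
p(13) = 101

101


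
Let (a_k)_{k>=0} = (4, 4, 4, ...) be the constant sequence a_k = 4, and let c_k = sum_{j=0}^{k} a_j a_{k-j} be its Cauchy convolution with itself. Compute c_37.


Since a_j = 4 for all j >= 0, the convolution sum becomes
c_k = sum_{j=0}^{k} 4 * 4 = 16 * (k + 1).
Equivalently, the generating function of (a_k) is 4/(1 - x) and its square is 16/(1 - x)^2 = sum_{k>=0} 16(k + 1) x^k.
For k = 37: 16 * 38 = 608.

608


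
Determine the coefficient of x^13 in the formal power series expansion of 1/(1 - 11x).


The geometric series identity gives 1/(1 - c x) = sum_{k>=0} c^k x^k, so the coefficient of x^k is c^k.
Here c = 11 and k = 13.
Computing: 11^13 = 34522712143931

34522712143931


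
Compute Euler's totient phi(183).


phi(n) counts integers in [1, n] coprime to n. Using the multiplicative formula phi(n) = n * prod_{p | n} (1 - 1/p):
183 = 3 * 61, so
phi(183) = 183 * (1 - 1/3) * (1 - 1/61) = 120.

120


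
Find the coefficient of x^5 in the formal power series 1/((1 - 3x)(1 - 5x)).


By partial fractions or Cauchy convolution:
The coefficient equals sum_{k=0}^{5} 3^k * 5^(5-k).
= 7448

7448


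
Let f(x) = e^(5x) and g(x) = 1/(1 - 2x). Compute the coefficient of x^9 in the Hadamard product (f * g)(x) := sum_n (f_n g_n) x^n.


Expanding: f_k = 5^k/k! (from e^(5x)) and g_k = 2^k (from 1/(1 - 2x)). So the Hadamard coefficient (f * g)_k = 5^k 2^k / k! = (10)^k / k!.
For k = 9: 10^9/9! = 1000000000/362880 = 1562500/567.

1562500/567


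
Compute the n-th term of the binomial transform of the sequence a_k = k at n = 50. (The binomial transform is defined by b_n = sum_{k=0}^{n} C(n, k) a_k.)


With a_k = k, b_n = sum_{k=0}^{n} C(n, k) k. Using k * C(n, k) = n * C(n-1, k-1) gives b_n = n * sum_{k>=1} C(n-1, k-1) = n * 2^(n-1).
For n = 50: 50 * 2^49 = 50 * 562949953421312 = 28147497671065600.

28147497671065600


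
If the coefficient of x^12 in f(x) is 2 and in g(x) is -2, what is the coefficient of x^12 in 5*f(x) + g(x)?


Scalar multiplication scales coefficients: 5 * 2 = 10.
Then add the g coefficient: 10 + -2
= 8

8


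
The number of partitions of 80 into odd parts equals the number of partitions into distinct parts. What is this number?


Computing partitions of 80 into odd parts (1, 3, 5, ...):
Using the generating function prod_{k>=0} 1/(1-x^(2k+1)),
the count is 77312

77312


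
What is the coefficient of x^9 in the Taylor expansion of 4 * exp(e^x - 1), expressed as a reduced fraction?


exp(e^x - 1) = sum_{k>=0} Bell_k x^k / k!, where Bell_k is the k-th Bell number.
So the coefficient of x^9 is 4 * Bell_9 / 9!.
Computing: Bell_9 = 21147 and 9! = 362880, giving
4 * 21147/362880 = 1007/4320.

1007/4320


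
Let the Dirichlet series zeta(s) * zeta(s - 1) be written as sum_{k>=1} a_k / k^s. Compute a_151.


Convolution gives a_k = sum_{d | k} d * 1 = sum_{d | k} d = sigma(k), the sum of positive divisors of k.
For k = 151, the divisors are 1, 151, so
sigma(151) = 1 + 151 = 152.

152


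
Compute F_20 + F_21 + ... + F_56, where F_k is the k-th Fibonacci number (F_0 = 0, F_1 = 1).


Use the identity sum_{k=0}^{N} F_k = F_{N+2} - 1 (which follows from F_{k+2} - F_{k+1} = F_k). Then
sum_{k=20}^{56} F_k = (F_{58} - 1) - (F_{21} - 1) = F_{58} - F_{21}.
Computing: F_{58} = 591286729879, F_{21} = 10946, so
Sum = 591286729879 - 10946 = 591286718933.

591286718933


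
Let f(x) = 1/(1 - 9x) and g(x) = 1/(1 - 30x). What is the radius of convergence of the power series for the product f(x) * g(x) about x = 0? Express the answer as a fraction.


The radius of 1/(1 - 9x) is 1/9 (nearest singularity at x = 1/9), and the radius of 1/(1 - 30x) is 1/30.
The product f(x)*g(x) = 1/((1 - 9x)(1 - 30x)) has singularities at both 1/9 and 1/30, so its radius of convergence is the distance to the nearest one:
min(1/9, 1/30) = 1/30.

1/30


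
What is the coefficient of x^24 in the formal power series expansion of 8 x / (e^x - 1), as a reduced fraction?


The exponential generating function for Bernoulli numbers is
x / (e^x - 1) = sum_{k>=0} B_k x^k / k!.
So the coefficient of x^24 in 8 x / (e^x - 1) is 8 B_24 / 24!.
Computing: B_24 = -236364091/2730, 24! = 620448401733239439360000, giving
8 * -236364091/2730 / 620448401733239439360000 = -236364091/211728017091467958681600000.

-236364091/211728017091467958681600000


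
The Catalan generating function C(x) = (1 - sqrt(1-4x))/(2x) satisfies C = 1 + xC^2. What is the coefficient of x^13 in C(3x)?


Substituting x -> 3x scales the n-th coefficient by 3^n, so [x^13] C(3x) = 3^13 * C_13.
C_13 = C(2*13, 13)/(14) = 10400600/14 = 742900.
So 3^13 * 742900 = 1594323 * 742900 = 1184422556700.

1184422556700


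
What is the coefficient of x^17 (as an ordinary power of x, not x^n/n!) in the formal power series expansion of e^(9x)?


The exponential series is e^y = sum_{k>=0} y^k / k!. Substituting y = 9x gives
e^(9x) = sum_{k>=0} 9^k x^k / k!.
So the coefficient of x^n is a^n/n! with a = 9, n = 17:
9^17 / 17! = 16677181699666569/355687428096000 = 22876792454961/487911424000

22876792454961/487911424000


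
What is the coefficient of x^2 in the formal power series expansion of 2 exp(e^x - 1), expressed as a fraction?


exp(e^x - 1) is the exponential generating function for the Bell numbers Bell_k: exp(e^x - 1) = sum_{k>=0} Bell_k x^k / k!.
So the coefficient of x^2 in 2 exp(e^x - 1) is 2 Bell_2 / 2!.
Computing: Bell_2 = 2 and 2! = 2, giving
2 * 2/2 = 2.

2


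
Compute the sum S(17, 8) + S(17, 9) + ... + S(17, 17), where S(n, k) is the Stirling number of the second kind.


By definition, S(n, k) counts partitions of an n-set into exactly k nonempty blocks.
Computing row n = 17 for k = 8..17:
S(17, k): 20415995028, 9528822303, 2758334150, 512060978, 62022324, 4910178, 249900, 7820, 136, 1
Sum = 33282402818.

33282402818


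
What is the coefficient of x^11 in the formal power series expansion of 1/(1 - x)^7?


The expansion 1/(1 - x)^r = sum_{k>=0} C(k + r - 1, r - 1) x^k follows from the multiset / negative-binomial theorem (or from repeated differentiation of the geometric series).
For r = 7 and k = 11:
C(17, 6) = 355687428096000 / (720 * 39916800) = 12376.

12376


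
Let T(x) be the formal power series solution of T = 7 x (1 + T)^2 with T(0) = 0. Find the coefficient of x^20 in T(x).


Apply the Lagrange inversion formula: if T = 7 x * phi(T) with phi(t) = (1 + t)^2, then [x^n] T = 7^n * (1/n) [t^(n-1)] phi(t)^n = 7^n * (1/n) [t^(n-1)] (1 + t)^(2n) = 7^n * (1/n) C(2n, n-1).
Using the identity C(2n, n-1) = C(2n, n) * n / (n+1), the unscaled factor equals C(2n, n) / (n+1) = C_n, the n-th Catalan number.
For n = 20: C_20 = C(40, 20) / 21 = 137846528820/21 = 6564120420.
With the 7^20 = 79792266297612001 factor, the coefficient is 79792266297612001 * 6564120420 = 523766044562232733001160420.

523766044562232733001160420


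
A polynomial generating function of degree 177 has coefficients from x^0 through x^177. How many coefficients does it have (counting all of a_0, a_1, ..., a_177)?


A polynomial of degree 177 takes the form a_0 + a_1 x + ... + a_177 x^177.
The number of coefficients is 177 + 1 = 178.

178


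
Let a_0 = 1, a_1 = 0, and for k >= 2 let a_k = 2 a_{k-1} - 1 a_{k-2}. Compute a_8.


Iterating the recurrence forward:
a_0 = 1
a_1 = 0
a_2 = 2*0 - 1*1 = -1
a_3 = 2*-1 - 1*0 = -2
a_4 = 2*-2 - 1*-1 = -3
a_5 = 2*-3 - 1*-2 = -4
a_6 = 2*-4 - 1*-3 = -5
a_7 = 2*-5 - 1*-4 = -6
a_8 = 2*-6 - 1*-5 = -7
So a_8 = -7.

-7


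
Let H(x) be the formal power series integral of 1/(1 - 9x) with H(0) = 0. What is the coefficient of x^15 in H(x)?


1/(1 - 9x) = sum_{k>=0} 9^k x^k. Integrating termwise with H(0) = 0:
H(x) = sum_{k>=0} 9^k x^(k+1) / (k+1) = sum_{m>=1} 9^(m-1) x^m / m.
For m = 15: 9^14/15 = 22876792454961/15 = 7625597484987/5.

7625597484987/5


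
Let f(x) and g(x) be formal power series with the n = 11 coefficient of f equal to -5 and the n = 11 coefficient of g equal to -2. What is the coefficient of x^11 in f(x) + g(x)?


Addition of formal power series is termwise.
The coefficient of x^11 in f + g = -5 + -2
= -7

-7


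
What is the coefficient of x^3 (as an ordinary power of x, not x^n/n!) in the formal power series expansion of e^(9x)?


The exponential series is e^y = sum_{k>=0} y^k / k!. Substituting y = 9x gives
e^(9x) = sum_{k>=0} 9^k x^k / k!.
So the coefficient of x^n is a^n/n! with a = 9, n = 3:
9^3 / 3! = 729/6 = 243/2

243/2


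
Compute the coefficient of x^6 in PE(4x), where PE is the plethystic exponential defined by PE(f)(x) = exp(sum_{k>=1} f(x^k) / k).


With f(x) = 4x, the exponent is sum_{k>=1} 4 x^k / k = 4 * (-ln(1 - x)). Exponentiating:
PE(4x) = exp(-4 ln(1 - x)) = 1/(1 - x)^4.
By the negative binomial expansion, [x^n] 1/(1 - x)^4 = C(n + 3, 3).
For n = 6: C(9, 3) = 84.

84


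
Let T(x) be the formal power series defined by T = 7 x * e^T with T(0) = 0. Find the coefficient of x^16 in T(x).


Apply the Lagrange inversion formula: if T = 7 x * phi(T) with phi(t) = e^t, then
[x^n] T = 7^n * (1/n) [t^(n-1)] phi(t)^n = 7^n * (1/n) [t^(n-1)] e^(n t) = 7^n * (1/n) * n^(n-1) / (n-1)! = 7^n * n^(n-1) / n!.
When c = 1 this is the Cayley count of rooted labeled trees on n vertices, divided by n!.
For n = 16: 7^16 * 16^15 / 16! = 33232930569601 * 1152921504606846976/20922789888000 = 23862852954350227835322368/13030875.

23862852954350227835322368/13030875


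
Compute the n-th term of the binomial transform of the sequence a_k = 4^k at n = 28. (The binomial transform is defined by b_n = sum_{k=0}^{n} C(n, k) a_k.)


With a_k = 4^k, b_n = sum_{k=0}^{n} C(n, k) 4^k = (1 + 4)^n by the binomial theorem.
For n = 28: (1 + 4)^28 = 5^28 = 37252902984619140625.

37252902984619140625


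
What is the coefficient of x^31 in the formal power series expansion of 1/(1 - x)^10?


The negative binomial / multiset identity is
1/(1 - x)^r = sum_{k>=0} C(k + r - 1, r - 1) x^k.
Here r = 10 and k = 31, so the coefficient is
C(31 + 9, 9) = C(40, 9)
= 273438880

273438880


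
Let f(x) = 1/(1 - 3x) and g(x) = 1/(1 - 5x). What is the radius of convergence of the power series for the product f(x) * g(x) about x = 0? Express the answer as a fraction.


The radius of 1/(1 - 3x) is 1/3 (nearest singularity at x = 1/3), and the radius of 1/(1 - 5x) is 1/5.
The product f(x)*g(x) = 1/((1 - 3x)(1 - 5x)) has singularities at both 1/3 and 1/5, so its radius of convergence is the distance to the nearest one:
min(1/3, 1/5) = 1/5.

1/5


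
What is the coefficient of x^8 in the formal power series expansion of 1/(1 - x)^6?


The expansion 1/(1 - x)^r = sum_{k>=0} C(k + r - 1, r - 1) x^k follows from the multiset / negative-binomial theorem (or from repeated differentiation of the geometric series).
For r = 6 and k = 8:
C(13, 5) = 6227020800 / (120 * 40320) = 1287.

1287


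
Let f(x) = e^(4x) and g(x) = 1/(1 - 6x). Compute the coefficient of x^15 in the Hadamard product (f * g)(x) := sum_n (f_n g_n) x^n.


Expanding: f_k = 4^k/k! (from e^(4x)) and g_k = 6^k (from 1/(1 - 6x)). So the Hadamard coefficient (f * g)_k = 4^k 6^k / k! = (24)^k / k!.
For k = 15: 24^15/15! = 504857282956046106624/1307674368000 = 338151365148672/875875.

338151365148672/875875


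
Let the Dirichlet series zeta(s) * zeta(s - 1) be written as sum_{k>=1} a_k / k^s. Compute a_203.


Convolution gives a_k = sum_{d | k} d * 1 = sum_{d | k} d = sigma(k), the sum of positive divisors of k.
For k = 203, the divisors are 1, 7, 29, 203, so
sigma(203) = 1 + 7 + 29 + 203 = 240.

240


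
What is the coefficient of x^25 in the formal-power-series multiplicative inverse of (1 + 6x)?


The inverse is 1/(1 + 6x). Apply the geometric identity 1/(1 - y) = sum_{k>=0} y^k with y = -6x:
1/(1 + 6x) = sum_{k>=0} (-6)^k x^k.
So the coefficient of x^25 is (-6)^25 = -28430288029929701376.

-28430288029929701376


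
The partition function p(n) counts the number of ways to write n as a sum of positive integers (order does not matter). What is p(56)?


Using the generating function prod_{k>=1} 1/(1-x^k), we compute p(56).
By dynamic programming over parts 1 through 56:
p(56) = 526823

526823


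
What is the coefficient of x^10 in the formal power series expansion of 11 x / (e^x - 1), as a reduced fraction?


The exponential generating function for Bernoulli numbers is
x / (e^x - 1) = sum_{k>=0} B_k x^k / k!.
So the coefficient of x^10 in 11 x / (e^x - 1) is 11 B_10 / 10!.
Computing: B_10 = 5/66, 10! = 3628800, giving
11 * 5/66 / 3628800 = 1/4354560.

1/4354560


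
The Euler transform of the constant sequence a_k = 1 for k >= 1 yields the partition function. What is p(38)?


The Euler transform converts the sequence a_k = 1 into the number of integer partitions.
Using the recurrence or dynamic programming:
p(38) = 26015

26015


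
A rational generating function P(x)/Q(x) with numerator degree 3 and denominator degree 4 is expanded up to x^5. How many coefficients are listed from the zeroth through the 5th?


Expanding up to x^5 gives the coefficients for x^0, x^1, ..., x^5.
That is 5 + 1 = 6 coefficients in total.

6


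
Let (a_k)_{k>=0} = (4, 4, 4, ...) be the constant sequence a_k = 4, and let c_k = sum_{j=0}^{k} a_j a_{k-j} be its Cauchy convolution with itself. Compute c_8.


Since a_j = 4 for all j >= 0, the convolution sum becomes
c_k = sum_{j=0}^{k} 4 * 4 = 16 * (k + 1).
Equivalently, the generating function of (a_k) is 4/(1 - x) and its square is 16/(1 - x)^2 = sum_{k>=0} 16(k + 1) x^k.
For k = 8: 16 * 9 = 144.

144


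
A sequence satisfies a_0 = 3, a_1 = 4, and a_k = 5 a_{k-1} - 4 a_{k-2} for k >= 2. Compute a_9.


The characteristic equation is t^2 - 5 t + 4 = 0, with roots r_1 = 4 and r_2 = 1 (so c_1 = r_1 + r_2, c_2 = -r_1 r_2 as required).
One can use the closed form a_n = A r_1^n + B r_2^n, but direct iteration is more reliable:
a_0 = 3, a_1 = 4, a_2 = 8, a_3 = 24, a_4 = 88, a_5 = 344, a_6 = 1368, a_7 = 5464, a_8 = 21848, a_9 = 87384.
So a_9 = 87384.

87384


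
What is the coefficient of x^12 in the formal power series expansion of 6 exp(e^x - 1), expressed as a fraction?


exp(e^x - 1) is the exponential generating function for the Bell numbers Bell_k: exp(e^x - 1) = sum_{k>=0} Bell_k x^k / k!.
So the coefficient of x^12 in 6 exp(e^x - 1) is 6 Bell_12 / 12!.
Computing: Bell_12 = 4213597 and 12! = 479001600, giving
6 * 4213597/479001600 = 4213597/79833600.

4213597/79833600


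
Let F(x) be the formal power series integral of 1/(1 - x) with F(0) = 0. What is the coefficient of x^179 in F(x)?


1/(1 - x) = sum_{k>=0} x^k. Integrating termwise and using F(0) = 0 gives
F(x) = sum_{k>=0} x^(k+1) / (k+1) = sum_{m>=1} x^m / m = -ln(1 - x).
So the coefficient of x^179 is 1/179 = 1/179.

1/179


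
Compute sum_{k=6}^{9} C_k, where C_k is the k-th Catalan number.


C_6 through C_9: 132, 429, 1430, 4862
Sum = 132 + 429 + 1430 + 4862
= 6853

6853


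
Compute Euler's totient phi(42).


phi(n) counts integers in [1, n] coprime to n. Using the multiplicative formula phi(n) = n * prod_{p | n} (1 - 1/p):
42 = 2 * 3 * 7, so
phi(42) = 42 * (1 - 1/2) * (1 - 1/3) * (1 - 1/7) = 12.

12


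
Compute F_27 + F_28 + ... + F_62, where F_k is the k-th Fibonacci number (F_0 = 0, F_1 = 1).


Use the identity sum_{k=0}^{N} F_k = F_{N+2} - 1 (which follows from F_{k+2} - F_{k+1} = F_k). Then
sum_{k=27}^{62} F_k = (F_{64} - 1) - (F_{28} - 1) = F_{64} - F_{28}.
Computing: F_{64} = 10610209857723, F_{28} = 317811, so
Sum = 10610209857723 - 317811 = 10610209539912.

10610209539912


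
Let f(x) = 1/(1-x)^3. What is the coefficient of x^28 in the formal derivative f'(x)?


Differentiate: d/dx [ 1/(1-x)^r ] = r / (1-x)^(r+1).
Here r = 3, so f'(x) = 3 / (1-x)^4.
The expansion of 1/(1-x)^(r+1) has coefficient of x^n equal to C(n+r, r).
So the coefficient of x^28 in f'(x) is
3 * C(31, 3) = 3 * 4495 = 13485

13485


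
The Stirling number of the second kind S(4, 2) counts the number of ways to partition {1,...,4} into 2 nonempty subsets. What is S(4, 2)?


Using the explicit formula S(n,k) = (1/k!) sum_{j=0}^{k} (-1)^(k-j) C(k,j) j^n:
S(4, 2) = 7
Equivalently, S(n,k) is n! times the coefficient of x^n in the EGF (e^x - 1)^k / k!.

7


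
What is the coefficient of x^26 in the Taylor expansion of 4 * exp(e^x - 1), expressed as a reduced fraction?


exp(e^x - 1) = sum_{k>=0} Bell_k x^k / k!, where Bell_k is the k-th Bell number.
So the coefficient of x^26 is 4 * Bell_26 / 26!.
Computing: Bell_26 = 49631246523618756274 and 26! = 403291461126605635584000000, giving
4 * 49631246523618756274/403291461126605635584000000 = 1459742544812316361/2965378390636806144000000.

1459742544812316361/2965378390636806144000000


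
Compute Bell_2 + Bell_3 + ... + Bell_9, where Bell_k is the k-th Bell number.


Recall Bell_k counts set partitions of a k-set (with Bell_0 = 1 by convention).
Bell_2 through Bell_9: 2, 5, 15, 52, 203, 877, 4140, 21147
Sum = 2 + 5 + 15 + 52 + 203 + 877 + 4140 + 21147 = 26441.

26441


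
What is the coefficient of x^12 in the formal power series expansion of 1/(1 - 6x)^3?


The general identity 1/(1 - c x)^r = sum_{k>=0} c^k C(k + r - 1, r - 1) x^k follows by substituting y = c x into 1/(1 - y)^r = sum_{k>=0} C(k + r - 1, r - 1) y^k.
For c = 6, r = 3, k = 12:
6^12 * C(14, 2) = 2176782336 * 91 = 198087192576.

198087192576


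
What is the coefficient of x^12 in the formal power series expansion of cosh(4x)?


The Maclaurin series is cosh(t) = sum_{m>=0} t^(2m) / (2m)!, so substituting t = 4x, only even powers of x are nonzero, with coefficient of x^(2m) equal to 4^(2m) / (2m)!.
For x^12 the coefficient is 4^12/12! = 16777216/479001600 = 16384/467775.

16384/467775


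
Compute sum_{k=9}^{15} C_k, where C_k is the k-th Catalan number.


C_9 through C_15: 4862, 16796, 58786, 208012, 742900, 2674440, 9694845
Sum = 4862 + 16796 + 58786 + 208012 + 742900 + 2674440 + 9694845
= 13400641

13400641


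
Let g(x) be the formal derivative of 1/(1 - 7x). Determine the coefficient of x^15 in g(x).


Differentiate termwise: d/dx sum_{k>=0} 7^k x^k = sum_{k>=1} k 7^k x^(k-1) = sum_{j>=0} (j+1) 7^(j+1) x^j.
Equivalently, d/dx [1/(1 - 7x)] = 7/(1 - 7x)^2.
For j = 15: 16 * 7^16 = 16 * 33232930569601 = 531726889113616.

531726889113616


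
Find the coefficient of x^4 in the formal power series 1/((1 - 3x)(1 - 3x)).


By partial fractions or Cauchy convolution:
The coefficient equals sum_{k=0}^{4} 3^k * 3^(4-k).
= 405

405


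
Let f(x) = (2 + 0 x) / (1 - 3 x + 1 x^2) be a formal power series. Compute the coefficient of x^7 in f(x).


Write f(x) = sum_{k>=0} a_k x^k. Multiplying both sides by 1 - 3 x + 1 x^2 gives
(1 - 3 x + 1 x^2) sum_{k>=0} a_k x^k = 2 + 0 x.
Matching coefficients:
 x^0: a_0 = 2
 x^1: a_1 - 3 a_0 = 0  =>  a_1 = 3*2 + 0 = 6
 x^k (k >= 2): a_k = 3 a_{k-1} - 1 a_{k-2}.
Iterating: a_2 = 16, a_3 = 42, a_4 = 110, a_5 = 288, a_6 = 754, a_7 = 1974.
So the coefficient of x^7 is 1974.

1974


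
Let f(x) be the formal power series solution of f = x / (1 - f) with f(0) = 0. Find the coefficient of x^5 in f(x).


Apply Lagrange inversion: f = x * phi(f) with phi(t) = 1/(1 - t), so
[x^n] f = (1/n) [t^(n-1)] phi(t)^n = (1/n) [t^(n-1)] (1 - t)^(-n) = (1/n) C(2n - 2, n - 1) = C_{n-1}.
For n = 5: C_4 = C(8, 4) / 5 = 70/5 = 14 = 14.

14


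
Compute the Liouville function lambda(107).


The Liouville function is lambda(k) = (-1)^Omega(k), where Omega(k) counts the prime factors of k with multiplicity.
Factoring: 107 = 107, so Omega(107) = 1.
lambda(107) = (-1)^1 = -1.

-1


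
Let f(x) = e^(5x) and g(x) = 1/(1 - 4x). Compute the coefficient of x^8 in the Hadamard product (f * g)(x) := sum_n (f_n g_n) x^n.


Expanding: f_k = 5^k/k! (from e^(5x)) and g_k = 4^k (from 1/(1 - 4x)). So the Hadamard coefficient (f * g)_k = 5^k 4^k / k! = (20)^k / k!.
For k = 8: 20^8/8! = 25600000000/40320 = 40000000/63.

40000000/63


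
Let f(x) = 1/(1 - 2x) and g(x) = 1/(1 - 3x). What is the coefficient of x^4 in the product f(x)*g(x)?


The coefficient of x^n in f*g is the Cauchy product: sum_{k=0}^{n} a^k * b^(n-k).
With a=2, b=3, n=4:
sum_{k=0}^{4} 2^k * 3^(4-k)
= 211

211


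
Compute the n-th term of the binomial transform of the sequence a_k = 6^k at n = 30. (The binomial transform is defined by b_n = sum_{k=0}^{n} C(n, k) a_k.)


With a_k = 6^k, b_n = sum_{k=0}^{n} C(n, k) 6^k = (1 + 6)^n by the binomial theorem.
For n = 30: (1 + 6)^30 = 7^30 = 22539340290692258087863249.

22539340290692258087863249


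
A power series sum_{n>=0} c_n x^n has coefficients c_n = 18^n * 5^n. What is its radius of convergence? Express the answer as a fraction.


By the root test (Cauchy-Hadamard), the radius is R = 1 / limsup_n |c_n|^(1/n).
Here |c_n|^(1/n) = (18^n * 5^n)^(1/n) = 18 * 5 = 90 for all n.
So R = 1/90 = 1/90.

1/90


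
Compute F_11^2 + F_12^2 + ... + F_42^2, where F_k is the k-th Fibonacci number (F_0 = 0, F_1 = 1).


There is a standard identity sum_{k=0}^{N} F_k^2 = F_N * F_{N+1} (proved inductively from the telescoping relation F_k^2 = F_k F_{k+1} - F_{k-1} F_k). Then
sum_{k=11}^{42} F_k^2 = F_42 F_43 - F_10 F_11.
Computing: F_42 = 267914296, F_43 = 433494437, F_10 = 55, F_11 = 89.
Sum = 267914296 * 433494437 - 55 * 89 = 116139356908766457.

116139356908766457


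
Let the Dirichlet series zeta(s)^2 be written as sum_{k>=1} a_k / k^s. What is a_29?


The Dirichlet convolution of the constant function 1 with itself gives (1 * 1)(k) = sum_{d | k} 1 = d(k), the number of positive divisors of k.
Since zeta(s) = sum_{k>=1} 1/k^s, we have zeta(s)^2 = sum_{k>=1} d(k)/k^s, so a_k = d(k).
For k = 29: the divisors are 1, 29.
Count = 2.

2


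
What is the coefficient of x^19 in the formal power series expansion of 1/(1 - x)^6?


The negative binomial / multiset identity is
1/(1 - x)^r = sum_{k>=0} C(k + r - 1, r - 1) x^k.
Here r = 6 and k = 19, so the coefficient is
C(19 + 5, 5) = C(24, 5)
= 42504

42504


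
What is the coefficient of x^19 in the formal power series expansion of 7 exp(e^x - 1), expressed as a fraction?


exp(e^x - 1) is the exponential generating function for the Bell numbers Bell_k: exp(e^x - 1) = sum_{k>=0} Bell_k x^k / k!.
So the coefficient of x^19 in 7 exp(e^x - 1) is 7 Bell_19 / 19!.
Computing: Bell_19 = 5832742205057 and 19! = 121645100408832000, giving
7 * 5832742205057/121645100408832000 = 5832742205057/17377871486976000.

5832742205057/17377871486976000


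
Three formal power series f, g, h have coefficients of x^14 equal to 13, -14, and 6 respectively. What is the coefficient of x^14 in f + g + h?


Series addition is componentwise:
13 + -14 + 6
= 5

5


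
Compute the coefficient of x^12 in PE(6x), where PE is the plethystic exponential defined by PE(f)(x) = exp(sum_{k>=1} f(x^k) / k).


With f(x) = 6x, the exponent is sum_{k>=1} 6 x^k / k = 6 * (-ln(1 - x)). Exponentiating:
PE(6x) = exp(-6 ln(1 - x)) = 1/(1 - x)^6.
By the negative binomial expansion, [x^n] 1/(1 - x)^6 = C(n + 5, 5).
For n = 12: C(17, 5) = 6188.

6188


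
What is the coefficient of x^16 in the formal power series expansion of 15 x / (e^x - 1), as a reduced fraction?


The exponential generating function for Bernoulli numbers is
x / (e^x - 1) = sum_{k>=0} B_k x^k / k!.
So the coefficient of x^16 in 15 x / (e^x - 1) is 15 B_16 / 16!.
Computing: B_16 = -3617/510, 16! = 20922789888000, giving
15 * -3617/510 / 20922789888000 = -3617/711374856192000.

-3617/711374856192000


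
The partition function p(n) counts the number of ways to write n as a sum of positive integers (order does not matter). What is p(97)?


Using the generating function prod_{k>=1} 1/(1-x^k), we compute p(97).
By dynamic programming over parts 1 through 97:
p(97) = 133230930

133230930


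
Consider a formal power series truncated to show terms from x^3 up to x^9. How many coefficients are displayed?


From x^3 to x^9 inclusive, the count is 9 - 3 + 1 = 7.

7


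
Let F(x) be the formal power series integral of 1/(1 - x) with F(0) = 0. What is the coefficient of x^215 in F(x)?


1/(1 - x) = sum_{k>=0} x^k. Integrating termwise and using F(0) = 0 gives
F(x) = sum_{k>=0} x^(k+1) / (k+1) = sum_{m>=1} x^m / m = -ln(1 - x).
So the coefficient of x^215 is 1/215 = 1/215.

1/215


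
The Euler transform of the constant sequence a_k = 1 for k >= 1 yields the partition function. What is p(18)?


The Euler transform converts the sequence a_k = 1 into the number of integer partitions.
Using the recurrence or dynamic programming:
p(18) = 385

385


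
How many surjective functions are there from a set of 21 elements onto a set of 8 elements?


By inclusion-exclusion on which target elements are missed, the number of surjections from an n-set onto a k-set is
surj(n, k) = sum_{j=0}^{k} (-1)^j C(k, j) (k - j)^n.
Equivalently surj(n, k) = k! * S(n, k), where S(n, k) is the Stirling number of the second kind.
For n = 21, k = 8:
S(21, 8) = 132511015347084, so
surj = 8! * 132511015347084 = 40320 * 132511015347084 = 5342844138794426880.

5342844138794426880


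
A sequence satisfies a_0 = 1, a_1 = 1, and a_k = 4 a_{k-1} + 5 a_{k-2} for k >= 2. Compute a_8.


The characteristic equation is t^2 - 4 t - 5 = 0, with roots r_1 = 5 and r_2 = -1 (so c_1 = r_1 + r_2, c_2 = -r_1 r_2 as required).
One can use the closed form a_n = A r_1^n + B r_2^n, but direct iteration is more reliable:
a_0 = 1, a_1 = 1, a_2 = 9, a_3 = 41, a_4 = 209, a_5 = 1041, a_6 = 5209, a_7 = 26041, a_8 = 130209.
So a_8 = 130209.

130209


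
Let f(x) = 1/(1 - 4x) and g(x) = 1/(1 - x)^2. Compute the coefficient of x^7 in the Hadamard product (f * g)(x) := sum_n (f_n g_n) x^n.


f has coefficients f_k = 4^k. For g = 1/(1 - x)^2 the coefficient is g_k = C(k + 1, 1) = k + 1. The Hadamard coefficient is (f * g)_k = 4^k * (k + 1).
For k = 7: 4^7 * 8 = 16384 * 8 = 131072.

131072


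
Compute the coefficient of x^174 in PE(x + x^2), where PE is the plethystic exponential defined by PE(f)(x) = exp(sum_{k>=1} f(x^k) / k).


With f(x) = x + x^2, the exponent is sum_{k>=1} (x^k + x^(2k)) / k = -ln(1 - x) - ln(1 - x^2). Exponentiating:
PE(x + x^2) = 1 / ((1 - x)(1 - x^2)).
This is the generating function for partitions of n into parts of size 1 or 2. The number of 2's can be any j in 0..87, and the rest are 1's, so
[x^174] = floor(174/2) + 1 = 88.

88


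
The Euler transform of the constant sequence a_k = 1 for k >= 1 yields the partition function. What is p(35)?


The Euler transform converts the sequence a_k = 1 into the number of integer partitions.
Using the recurrence or dynamic programming:
p(35) = 14883

14883


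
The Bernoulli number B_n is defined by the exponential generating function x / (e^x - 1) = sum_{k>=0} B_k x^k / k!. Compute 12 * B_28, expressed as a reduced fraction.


Bernoulli numbers can also be computed recursively via B_0 = 1 and sum_{j=0}^{m} C(m+1, j) B_j = 0 for m >= 1. Odd-index Bernoulli numbers vanish for k >= 3.
Computing B_28 = -23749461029/870, so 12 * B_28 = 12 * -23749461029/870 = -47498922058/145.

-47498922058/145


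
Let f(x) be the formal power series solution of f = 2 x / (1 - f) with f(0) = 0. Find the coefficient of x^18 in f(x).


Apply Lagrange inversion: f = 2 x * phi(f) with phi(t) = 1/(1 - t), so
[x^n] f = 2^n * (1/n) [t^(n-1)] phi(t)^n = 2^n * (1/n) [t^(n-1)] (1 - t)^(-n) = 2^n * (1/n) C(2n - 2, n - 1) = 2^n * C_{n-1}.
For n = 18: C_17 = C(34, 17) / 18 = 2333606220/18 = 129644790.
With the 2^18 = 262144 factor, the coefficient is 262144 * 129644790 = 33985603829760.

33985603829760


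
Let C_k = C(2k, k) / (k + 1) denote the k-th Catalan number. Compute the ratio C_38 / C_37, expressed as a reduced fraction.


Using C_k = (2k)! / (k! (k+1)!), the ratio C_{k+1}/C_k simplifies to
C_{k+1}/C_k = [(2k+2)! / ((k+1)! (k+2)!)] * [k! (k+1)! / (2k)!]
 = (2k+2)(2k+1) / ((k+1)(k+2)) = 2(2k+1) / (k+2).
For k = 37: 2(2*37 + 1) / (37 + 2) = 150/39 = 50/13.

50/13


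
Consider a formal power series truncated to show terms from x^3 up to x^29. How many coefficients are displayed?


From x^3 to x^29 inclusive, the count is 29 - 3 + 1 = 27.

27


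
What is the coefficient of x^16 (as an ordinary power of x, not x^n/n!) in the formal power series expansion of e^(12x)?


The exponential series is e^y = sum_{k>=0} y^k / k!. Substituting y = 12x gives
e^(12x) = sum_{k>=0} 12^k x^k / k!.
So the coefficient of x^n is a^n/n! with a = 12, n = 16:
12^16 / 16! = 184884258895036416/20922789888000 = 7739670528/875875

7739670528/875875


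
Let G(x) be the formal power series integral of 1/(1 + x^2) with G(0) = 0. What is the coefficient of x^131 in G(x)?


1/(1 + x^2) = sum_{j>=0} (-1)^j x^(2j). Integrating termwise with G(0) = 0:
G(x) = sum_{j>=0} (-1)^j x^(2j+1) / (2j+1) = arctan(x).
Only odd powers are nonzero. For x^131 write 131 = 2*65 + 1, giving
(-1)^65 / 131 = -1/131 = -1/131.

-1/131


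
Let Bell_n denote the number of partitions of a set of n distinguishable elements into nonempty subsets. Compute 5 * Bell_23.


Bell_23 can be computed from the Bell triangle or from Dobinski's identity Bell_n = (1/e) * sum_{k>=0} k^n / k!.
Computing Bell_23 = 44152005855084346.
Then 5 * 44152005855084346 = 220760029275421730.

220760029275421730


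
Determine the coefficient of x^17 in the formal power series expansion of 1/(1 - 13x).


The geometric series identity gives 1/(1 - c x) = sum_{k>=0} c^k x^k, so the coefficient of x^k is c^k.
Here c = 13 and k = 17.
Computing: 13^17 = 8650415919381337933

8650415919381337933


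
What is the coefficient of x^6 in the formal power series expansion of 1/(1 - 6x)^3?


The general identity 1/(1 - c x)^r = sum_{k>=0} c^k C(k + r - 1, r - 1) x^k follows by substituting y = c x into 1/(1 - y)^r = sum_{k>=0} C(k + r - 1, r - 1) y^k.
For c = 6, r = 3, k = 6:
6^6 * C(8, 2) = 46656 * 28 = 1306368.

1306368


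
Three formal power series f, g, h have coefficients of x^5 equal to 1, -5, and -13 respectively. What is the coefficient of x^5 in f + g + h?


Series addition is componentwise:
1 + -5 + -13
= -17

-17


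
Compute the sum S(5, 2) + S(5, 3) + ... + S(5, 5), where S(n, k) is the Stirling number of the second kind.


By definition, S(n, k) counts partitions of an n-set into exactly k nonempty blocks.
Computing row n = 5 for k = 2..5:
S(5, k): 15, 25, 10, 1
Sum = 51.

51


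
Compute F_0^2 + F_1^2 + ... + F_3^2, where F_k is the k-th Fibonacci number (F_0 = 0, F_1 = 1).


There is a standard identity sum_{k=0}^{N} F_k^2 = F_N * F_{N+1} (proved inductively from the telescoping relation F_k^2 = F_k F_{k+1} - F_{k-1} F_k). Then
sum_{k=0}^{3} F_k^2 = F_3 F_4 - F_0 F_0.
Computing: F_3 = 2, F_4 = 3.
Sum = 2 * 3 = 6.

6


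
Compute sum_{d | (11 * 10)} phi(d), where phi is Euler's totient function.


First, 11 * 10 = 110. One classical identity is sum_{d | n} phi(d) = n (each k in [1, n] has a unique gcd with n, and among the k's with gcd(k, n) = n/d there are phi(d) of them). So the sum equals 110. We also verify directly:
Divisors of 110: 1, 2, 5, 10, 11, 22, 55, 110.
phi values: 1, 1, 4, 4, 10, 10, 40, 40.
Sum = 110.

110


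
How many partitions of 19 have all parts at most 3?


Using the generating function (1-x)^(-1)(1-x^2)^(-1)(1-x^3)^(-1),
the coefficient of x^19 counts these restricted partitions.
Result = 40

40


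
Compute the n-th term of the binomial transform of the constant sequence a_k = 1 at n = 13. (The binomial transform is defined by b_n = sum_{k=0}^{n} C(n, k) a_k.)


With a_k = 1 for all k, b_n = sum_{k=0}^{n} C(n, k) = 2^n by the binomial theorem.
For n = 13: 2^13 = 8192.

8192


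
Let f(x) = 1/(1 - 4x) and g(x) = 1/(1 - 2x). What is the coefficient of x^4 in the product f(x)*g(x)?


The coefficient of x^n in f*g is the Cauchy product: sum_{k=0}^{n} a^k * b^(n-k).
With a=4, b=2, n=4:
sum_{k=0}^{4} 4^k * 2^(4-k)
= 496

496


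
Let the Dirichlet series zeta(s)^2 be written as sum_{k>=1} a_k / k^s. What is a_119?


The Dirichlet convolution of the constant function 1 with itself gives (1 * 1)(k) = sum_{d | k} 1 = d(k), the number of positive divisors of k.
Since zeta(s) = sum_{k>=1} 1/k^s, we have zeta(s)^2 = sum_{k>=1} d(k)/k^s, so a_k = d(k).
For k = 119: the divisors are 1, 7, 17, 119.
Count = 4.

4
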